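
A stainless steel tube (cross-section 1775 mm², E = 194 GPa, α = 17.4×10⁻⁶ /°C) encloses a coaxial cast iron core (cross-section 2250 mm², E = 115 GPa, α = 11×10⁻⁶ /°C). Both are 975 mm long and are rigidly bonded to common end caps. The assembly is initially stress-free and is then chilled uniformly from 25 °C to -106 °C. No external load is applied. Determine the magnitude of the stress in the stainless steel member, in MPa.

σ ≈ 69.8 MPa (tensile)

Both members must finish at the same length. With the larger α, the stainless steel tends to over-contract; the plates restrain it, putting the stainless steel in tension and the cast iron in compression. With no external load the two internal forces are equal and opposite, magnitude P.
Compatibility of the two members (thermal + elastic change equal): (α₁ − α₂)ΔT = P·[1/(A₁E₁) + 1/(A₂E₂)].
|α₁ − α₂|·ΔT = 6.4×10⁻⁶ × 131 = 0.0008384.
1/(A₁E₁) + 1/(A₂E₂) = 1/(1775×194×10³) + 1/(2250×115×10³) = 6.769×10⁻⁹ N⁻¹.
So P = 0.0008384 / 6.769×10⁻⁹ = 123.9 kN.
σ_{stainless steel} = P/A₁ = 123900/1775 = 69.78 MPa, tensile.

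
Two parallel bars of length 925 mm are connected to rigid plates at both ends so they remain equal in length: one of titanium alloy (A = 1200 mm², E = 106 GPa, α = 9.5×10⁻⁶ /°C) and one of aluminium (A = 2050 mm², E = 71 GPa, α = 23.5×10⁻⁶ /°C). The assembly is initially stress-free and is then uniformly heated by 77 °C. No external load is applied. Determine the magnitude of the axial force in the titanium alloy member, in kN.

Equilibrium of a rigid end plate with no external load gives equal and opposite internal forces ±P in the two members. Since α_{aluminium} > α_{titanium alloy}, heating drives the aluminium into compression and the titanium alloy into tension.
Setting the final lengths equal and cancelling L: (α₁ − α₂)ΔT = P/(A₁E₁) + P/(A₂E₂).
|α₁ − α₂|·ΔT = 14×10⁻⁶ × 77 = 0.001078.
1/(A₁E₁) + 1/(A₂E₂) = 1/(1200×106×10³) + 1/(2050×71×10³) = 1.473×10⁻⁸ N⁻¹.
P = 0.001078 / 1.473×10⁻⁸ = 73170 N = 73.17 kN.

P ≈ 73.2 kN (tensile in the titanium alloy)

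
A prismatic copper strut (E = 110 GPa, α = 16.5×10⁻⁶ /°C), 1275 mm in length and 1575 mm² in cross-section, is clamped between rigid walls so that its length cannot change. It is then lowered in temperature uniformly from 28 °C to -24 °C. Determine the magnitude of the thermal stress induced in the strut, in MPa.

Because both ends are immovable the net strain is zero, and the suppressed thermal strain is αΔT = 16.5×10⁻⁶ × 52 = 858×10⁻⁶.
The stress required to suppress this strain is σ = Eε = 110×10³ × 858×10⁻⁶ = 94.38 MPa, tensile since the strut is trying to contract.

σ ≈ 94.4 MPa (tensile)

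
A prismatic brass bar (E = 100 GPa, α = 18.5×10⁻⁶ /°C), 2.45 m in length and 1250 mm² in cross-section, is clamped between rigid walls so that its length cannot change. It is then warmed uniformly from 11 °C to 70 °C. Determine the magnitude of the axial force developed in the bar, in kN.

Full restraint means ε = 0, so the stress is σ = EαΔT = 100×10³ × 18.5×10⁻⁶ × 59 = 109.1 MPa.
Then P = σA = 109.1 × 1250 mm² = 136.4 kN, compressive.

P ≈ 136 kN (compressive)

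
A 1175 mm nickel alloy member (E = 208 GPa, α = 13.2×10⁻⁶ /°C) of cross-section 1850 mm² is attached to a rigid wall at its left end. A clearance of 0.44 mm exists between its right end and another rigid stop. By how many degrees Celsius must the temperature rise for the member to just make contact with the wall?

ΔT ≈ 28.4 °C

The gap closes when αΔT L = 0.44 mm, since the member is still unstressed at that instant.
So ΔT = g/(αL) = 0.44/(13.2×10⁻⁶ × 1175) = 28.37 °C.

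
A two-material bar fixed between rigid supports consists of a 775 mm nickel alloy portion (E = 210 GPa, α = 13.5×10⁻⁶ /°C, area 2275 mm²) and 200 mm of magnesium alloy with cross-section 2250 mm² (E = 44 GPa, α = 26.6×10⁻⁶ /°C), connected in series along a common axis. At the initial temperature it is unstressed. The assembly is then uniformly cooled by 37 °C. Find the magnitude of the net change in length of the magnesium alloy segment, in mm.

If the supports were absent, the total length change would be Σ αᵢΔT Lᵢ = 13.5×10⁻⁶×37×775 + 26.6×10⁻⁶×37×200 = 0.584 mm.
The walls prevent any net length change, so an axial force P (same in every segment) develops. Compatibility: P · Σ Lᵢ/(AᵢEᵢ) = δ_free.
The series flexibility is Σ Lᵢ/(AᵢEᵢ) = 775/(2275×210×10³) + 200/(2250×44×10³) = 3.642×10⁻⁶ mm/N.
So P = 0.584 / 3.642×10⁻⁶ = 160.3 kN, tensile.
For the magnesium alloy segment, free thermal change = 26.6×10⁻⁶×37×200 = 0.1968 mm and elastic change from P = 160300×200/(2250×44×10³) = 0.3239 mm; these oppose, so the net change is 0.127 mm (segment lengthens).

|ΔL| ≈ 0.127 mm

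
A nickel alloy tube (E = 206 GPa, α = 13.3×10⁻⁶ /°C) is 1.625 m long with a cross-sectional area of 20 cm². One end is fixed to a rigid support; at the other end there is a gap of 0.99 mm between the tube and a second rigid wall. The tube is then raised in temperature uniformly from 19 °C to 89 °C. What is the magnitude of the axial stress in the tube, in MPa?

Free thermal elongation = αΔT L = 13.3×10⁻⁶ × 70 × 1625 = 1.513 mm.
This exceeds the 0.99 mm gap, so the wall pushes back. The portion of expansion that must be recovered elastically is δ_free − gap = 1.513 − 0.99 = 0.5229 mm.
So σ = E(δ_free − g)/L = 206×10³ × 0.5229/1625 = 66.28 MPa.

σ ≈ 66.3 MPa (compressive)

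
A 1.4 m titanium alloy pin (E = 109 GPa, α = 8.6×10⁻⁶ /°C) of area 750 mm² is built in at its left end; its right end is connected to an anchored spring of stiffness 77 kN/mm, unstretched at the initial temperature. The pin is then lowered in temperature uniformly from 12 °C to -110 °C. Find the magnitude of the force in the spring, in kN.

The unrestrained thermal change is αΔT L = 8.6×10⁻⁶ × 122 × 1400 = 1.469 mm.
With a force P in the spring, the elastic change of the pin is PL/(AE) and that of the spring is P/k; compatibility requires their sum to equal δ_free.
P [ L/(AE) + 1/k ] = δ_free → P [ 1400/(750×109×10³) + 1/(77×10³) ] = 1.469.
P = 1.469 / 3.011×10⁻⁵ = 48780 N.

P ≈ 48.8 kN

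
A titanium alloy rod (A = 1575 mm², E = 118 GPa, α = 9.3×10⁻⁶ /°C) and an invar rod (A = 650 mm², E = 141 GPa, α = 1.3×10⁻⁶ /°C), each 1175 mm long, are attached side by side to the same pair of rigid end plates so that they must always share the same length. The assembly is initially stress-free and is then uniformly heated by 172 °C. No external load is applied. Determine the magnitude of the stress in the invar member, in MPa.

Both members must finish at the same length. With the larger α, the titanium alloy tends to over-expand; the plates restrain it, putting the titanium alloy in compression and the invar in tension. With no external load the two internal forces are equal and opposite, magnitude P.
Setting the final lengths equal and cancelling L: (α₁ − α₂)ΔT = P/(A₁E₁) + P/(A₂E₂).
|α₁ − α₂|·ΔT = 8×10⁻⁶ × 172 = 0.001376.
1/(A₁E₁) + 1/(A₂E₂) = 1/(1575×118×10³) + 1/(650×141×10³) = 1.629×10⁻⁸ N⁻¹.
P = 0.001376 / 1.629×10⁻⁸ = 84460 N = 84.46 kN.
σ_{invar} = P/A₂ = 84460/650 = 129.9 MPa, tensile.

σ ≈ 130 MPa (tensile)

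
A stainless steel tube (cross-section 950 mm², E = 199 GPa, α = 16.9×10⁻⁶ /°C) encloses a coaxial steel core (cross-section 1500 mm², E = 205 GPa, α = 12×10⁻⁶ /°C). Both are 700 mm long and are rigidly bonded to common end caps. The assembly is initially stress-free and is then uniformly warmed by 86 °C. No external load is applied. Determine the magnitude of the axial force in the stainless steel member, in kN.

P ≈ 49.3 kN (compressive in the stainless steel)

The stainless steel has the larger α, so on heating it would change length more than the steel if both were free. The rigid plates force a common final length, so the stainless steel is put into compression and the steel into tension, with equal and opposite forces P (no external load).
Compatibility of the two members (thermal + elastic change equal): (α₁ − α₂)ΔT = P·[1/(A₁E₁) + 1/(A₂E₂)].
|α₁ − α₂|·ΔT = 4.9×10⁻⁶ × 86 = 0.0004214.
1/(A₁E₁) + 1/(A₂E₂) = 1/(950×199×10³) + 1/(1500×205×10³) = 8.542×10⁻⁹ N⁻¹.
So P = 0.0004214 / 8.542×10⁻⁹ = 49.33 kN.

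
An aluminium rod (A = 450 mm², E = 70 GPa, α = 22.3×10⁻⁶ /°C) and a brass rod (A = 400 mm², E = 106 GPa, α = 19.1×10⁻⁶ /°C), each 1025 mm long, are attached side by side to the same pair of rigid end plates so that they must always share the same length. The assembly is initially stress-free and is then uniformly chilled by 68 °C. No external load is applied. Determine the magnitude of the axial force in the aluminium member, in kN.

P ≈ 3.93 kN (tensile in the aluminium)

The aluminium has the larger α, so on cooling it would change length more than the brass if both were free. The rigid plates force a common final length, so the aluminium is put into tension and the brass into compression, with equal and opposite forces P (no external load).
Equating the net (thermal + elastic) strains gives |α₁ − α₂|·ΔT = P·[1/(A₁E₁) + 1/(A₂E₂)].
|α₁ − α₂|·ΔT = 3.2×10⁻⁶ × 68 = 0.0002176.
1/(A₁E₁) + 1/(A₂E₂) = 1/(450×70×10³) + 1/(400×106×10³) = 5.533×10⁻⁸ N⁻¹.
So P = 0.0002176 / 5.533×10⁻⁸ = 3.933 kN.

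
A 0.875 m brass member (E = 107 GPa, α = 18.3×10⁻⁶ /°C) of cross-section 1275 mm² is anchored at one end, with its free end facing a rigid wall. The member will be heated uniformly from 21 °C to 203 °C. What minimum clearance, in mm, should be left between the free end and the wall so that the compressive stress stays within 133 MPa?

g ≈ 1.83 mm

With no wall the member would lengthen by αΔT L = 18.3×10⁻⁶ × 182 × 875 = 2.914 mm.
At the allowable stress the elastic shortening the wall may impose is σL/E = 133 × 875 / (107×10³) = 1.088 mm.
The gap must absorb the remainder: g_min = 2.914 − 1.088 = 1.827 mm.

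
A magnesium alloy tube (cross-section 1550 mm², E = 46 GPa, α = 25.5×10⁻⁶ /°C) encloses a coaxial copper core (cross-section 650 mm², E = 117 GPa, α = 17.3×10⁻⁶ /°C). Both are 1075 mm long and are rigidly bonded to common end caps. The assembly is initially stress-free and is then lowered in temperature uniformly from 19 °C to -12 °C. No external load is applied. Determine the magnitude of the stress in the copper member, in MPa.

Both members must finish at the same length. With the larger α, the magnesium alloy tends to over-contract; the plates restrain it, putting the magnesium alloy in tension and the copper in compression. With no external load the two internal forces are equal and opposite, magnitude P.
Compatibility of the two members (thermal + elastic change equal): (α₁ − α₂)ΔT = P·[1/(A₁E₁) + 1/(A₂E₂)].
|α₁ − α₂|·ΔT = 8.2×10⁻⁶ × 31 = 0.0002542.
1/(A₁E₁) + 1/(A₂E₂) = 1/(1550×46×10³) + 1/(650×117×10³) = 2.717×10⁻⁸ N⁻¹.
P = 0.0002542 / 2.717×10⁻⁸ = 9354 N = 9.354 kN.
σ_{copper} = P/A₂ = 9354/650 = 14.39 MPa, compressive.

σ ≈ 14.4 MPa (compressive)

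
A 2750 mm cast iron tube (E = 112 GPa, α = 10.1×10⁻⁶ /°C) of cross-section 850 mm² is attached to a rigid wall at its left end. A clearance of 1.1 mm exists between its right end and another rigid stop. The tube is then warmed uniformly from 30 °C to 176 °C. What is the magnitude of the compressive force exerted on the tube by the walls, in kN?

P ≈ 102 kN

Free thermal elongation = αΔT L = 10.1×10⁻⁶ × 146 × 2750 = 4.055 mm.
After closing the 1.1 mm clearance, 4.055 − 1.1 = 2.955 mm of expansion remains to be suppressed by the wall.
That suppressed elongation corresponds to σ = E·Δ/L = 112×10³ × 2.955/2750 = 120.4 MPa.
Force on the wall = σA = 120.4 × 850 mm² = 102.3 kN.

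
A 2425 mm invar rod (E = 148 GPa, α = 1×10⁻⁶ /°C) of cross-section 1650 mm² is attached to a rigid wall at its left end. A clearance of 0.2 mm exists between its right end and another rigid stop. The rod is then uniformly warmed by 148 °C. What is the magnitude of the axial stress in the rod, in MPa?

σ ≈ 9.7 MPa (compressive)

Unrestrained expansion: δ_free = αΔT L = 1×10⁻⁶ × 148 × 2425 = 0.3589 mm.
This exceeds the 0.2 mm gap, so the wall pushes back. The portion of expansion that must be recovered elastically is δ_free − gap = 0.3589 − 0.2 = 0.1589 mm.
So σ = E(δ_free − g)/L = 148×10³ × 0.1589/2425 = 9.698 MPa.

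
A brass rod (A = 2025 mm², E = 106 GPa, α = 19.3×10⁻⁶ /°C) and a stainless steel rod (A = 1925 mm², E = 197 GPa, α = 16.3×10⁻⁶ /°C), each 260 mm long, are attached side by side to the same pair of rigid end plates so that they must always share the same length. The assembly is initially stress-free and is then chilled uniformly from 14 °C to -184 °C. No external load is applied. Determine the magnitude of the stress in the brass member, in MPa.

Equilibrium of a rigid end plate with no external load gives equal and opposite internal forces ±P in the two members. Since α_{brass} > α_{stainless steel}, cooling drives the brass into tension and the stainless steel into compression.
Equating the net (thermal + elastic) strains gives |α₁ − α₂|·ΔT = P·[1/(A₁E₁) + 1/(A₂E₂)].
|α₁ − α₂|·ΔT = 3×10⁻⁶ × 198 = 0.000594.
1/(A₁E₁) + 1/(A₂E₂) = 1/(2025×106×10³) + 1/(1925×197×10³) = 7.296×10⁻⁹ N⁻¹.
P = 0.000594 / 7.296×10⁻⁹ = 81420 N = 81.42 kN.
σ_{brass} = P/A₁ = 81420/2025 = 40.21 MPa, tensile.

σ ≈ 40.2 MPa (tensile)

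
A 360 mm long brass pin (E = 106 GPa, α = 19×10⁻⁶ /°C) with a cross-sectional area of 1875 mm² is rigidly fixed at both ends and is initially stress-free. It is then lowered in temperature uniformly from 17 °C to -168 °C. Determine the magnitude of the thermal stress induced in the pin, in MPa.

The supports are rigid, so the total axial strain is zero. The restrained thermal strain is ε = αΔT = 19×10⁻⁶ × 185 = 3515×10⁻⁶.
Hence σ = E·αΔT = 106×10³ × 3515×10⁻⁶ = 372.6 MPa, tensile.

σ ≈ 373 MPa (tensile)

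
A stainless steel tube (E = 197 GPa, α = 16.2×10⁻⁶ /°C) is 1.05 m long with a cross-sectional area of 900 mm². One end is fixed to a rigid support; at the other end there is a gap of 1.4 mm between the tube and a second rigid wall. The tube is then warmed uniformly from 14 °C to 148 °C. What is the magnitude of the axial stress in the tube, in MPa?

σ ≈ 165 MPa (compressive)

Unrestrained expansion: δ_free = αΔT L = 16.2×10⁻⁶ × 134 × 1050 = 2.279 mm.
The gap closes (δ_free > 1.4 mm) and the wall then resists a further 2.279 − 1.4 = 0.8793 mm of expansion.
Compatibility: PL/(AE) = 0.8793 mm, so σ = P/A = E × (0.8793/1050) = 165 MPa.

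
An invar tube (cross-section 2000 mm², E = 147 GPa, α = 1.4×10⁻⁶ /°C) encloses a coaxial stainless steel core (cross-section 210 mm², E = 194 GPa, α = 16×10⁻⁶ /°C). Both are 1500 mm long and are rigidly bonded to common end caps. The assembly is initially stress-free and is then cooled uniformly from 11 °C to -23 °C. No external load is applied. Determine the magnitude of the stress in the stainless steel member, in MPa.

Both members must finish at the same length. With the larger α, the stainless steel tends to over-contract; the plates restrain it, putting the stainless steel in tension and the invar in compression. With no external load the two internal forces are equal and opposite, magnitude P.
Setting the final lengths equal and cancelling L: (α₁ − α₂)ΔT = P/(A₁E₁) + P/(A₂E₂).
|α₁ − α₂|·ΔT = 14.6×10⁻⁶ × 34 = 0.0004964.
1/(A₁E₁) + 1/(A₂E₂) = 1/(2000×147×10³) + 1/(210×194×10³) = 2.795×10⁻⁸ N⁻¹.
P = 0.0004964 / 2.795×10⁻⁸ = 17760 N = 17.76 kN.
σ_{stainless steel} = P/A₂ = 17760/210 = 84.58 MPa, tensile.

σ ≈ 84.6 MPa (tensile)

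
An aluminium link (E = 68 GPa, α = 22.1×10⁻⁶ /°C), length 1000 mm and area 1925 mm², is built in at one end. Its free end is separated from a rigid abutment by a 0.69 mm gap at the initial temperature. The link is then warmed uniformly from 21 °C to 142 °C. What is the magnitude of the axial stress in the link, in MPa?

Unrestrained expansion: δ_free = αΔT L = 22.1×10⁻⁶ × 121 × 1000 = 2.674 mm.
This exceeds the 0.69 mm gap, so the wall pushes back. The portion of expansion that must be recovered elastically is δ_free − gap = 2.674 − 0.69 = 1.984 mm.
Compatibility: PL/(AE) = 1.984 mm, so σ = P/A = E × (1.984/1000) = 134.9 MPa.

σ ≈ 135 MPa (compressive)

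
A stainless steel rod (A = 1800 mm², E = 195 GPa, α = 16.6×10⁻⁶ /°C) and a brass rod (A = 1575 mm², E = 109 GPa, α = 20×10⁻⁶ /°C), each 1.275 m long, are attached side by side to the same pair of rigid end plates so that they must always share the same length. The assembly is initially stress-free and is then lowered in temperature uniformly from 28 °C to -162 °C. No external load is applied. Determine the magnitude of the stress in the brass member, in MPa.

Both members must finish at the same length. With the larger α, the brass tends to over-contract; the plates restrain it, putting the brass in tension and the stainless steel in compression. With no external load the two internal forces are equal and opposite, magnitude P.
Compatibility of the two members (thermal + elastic change equal): (α₁ − α₂)ΔT = P·[1/(A₁E₁) + 1/(A₂E₂)].
|α₁ − α₂|·ΔT = 3.4×10⁻⁶ × 190 = 0.000646.
1/(A₁E₁) + 1/(A₂E₂) = 1/(1800×195×10³) + 1/(1575×109×10³) = 8.674×10⁻⁹ N⁻¹.
P = 0.000646 / 8.674×10⁻⁹ = 74480 N = 74.48 kN.
σ_{brass} = P/A₂ = 74480/1575 = 47.29 MPa, tensile.

σ ≈ 47.3 MPa (tensile)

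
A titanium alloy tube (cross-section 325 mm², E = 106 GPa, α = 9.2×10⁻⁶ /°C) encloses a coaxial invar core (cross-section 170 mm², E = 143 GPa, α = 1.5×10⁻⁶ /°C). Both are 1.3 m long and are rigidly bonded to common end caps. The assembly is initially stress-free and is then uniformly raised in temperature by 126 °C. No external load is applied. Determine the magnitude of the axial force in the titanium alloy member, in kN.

Both members must finish at the same length. With the larger α, the titanium alloy tends to over-expand; the plates restrain it, putting the titanium alloy in compression and the invar in tension. With no external load the two internal forces are equal and opposite, magnitude P.
Compatibility of the two members (thermal + elastic change equal): (α₁ − α₂)ΔT = P·[1/(A₁E₁) + 1/(A₂E₂)].
|α₁ − α₂|·ΔT = 7.7×10⁻⁶ × 126 = 0.0009702.
1/(A₁E₁) + 1/(A₂E₂) = 1/(325×106×10³) + 1/(170×143×10³) = 7.016×10⁻⁸ N⁻¹.
P = 0.0009702 / 7.016×10⁻⁸ = 13830 N = 13.83 kN.

P ≈ 13.8 kN (compressive in the titanium alloy)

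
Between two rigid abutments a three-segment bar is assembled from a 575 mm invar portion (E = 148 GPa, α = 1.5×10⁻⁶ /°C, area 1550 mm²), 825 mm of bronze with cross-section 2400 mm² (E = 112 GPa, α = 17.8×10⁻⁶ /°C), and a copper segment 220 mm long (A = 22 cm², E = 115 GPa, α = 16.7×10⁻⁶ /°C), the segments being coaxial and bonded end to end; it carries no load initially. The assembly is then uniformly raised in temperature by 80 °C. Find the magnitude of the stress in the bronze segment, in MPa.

σ ≈ 99.4 MPa (compressive)

If the supports were absent, the total length change would be Σ αᵢΔT Lᵢ = 1.5×10⁻⁶×80×575 + 17.8×10⁻⁶×80×825 + 16.7×10⁻⁶×80×220 = 1.538 mm.
The walls prevent any net length change, so an axial force P (same in every segment) develops. Compatibility: P · Σ Lᵢ/(AᵢEᵢ) = δ_free.
The series flexibility is Σ Lᵢ/(AᵢEᵢ) = 575/(1550×148×10³) + 825/(2400×112×10³) + 220/(2200×115×10³) = 6.445×10⁻⁶ mm/N.
So P = 1.538 / 6.445×10⁻⁶ = 238.6 kN, compressive.
σ_{bronze} = P / A = 238600 / 2400 = 99.41 MPa.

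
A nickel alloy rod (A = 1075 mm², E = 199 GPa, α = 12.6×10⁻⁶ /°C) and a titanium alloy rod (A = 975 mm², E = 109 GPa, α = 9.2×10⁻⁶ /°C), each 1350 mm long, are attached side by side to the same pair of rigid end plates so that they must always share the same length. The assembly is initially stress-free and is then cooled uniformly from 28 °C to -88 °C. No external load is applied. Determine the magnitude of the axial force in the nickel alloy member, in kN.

P ≈ 28 kN (tensile in the nickel alloy)

Both members must finish at the same length. With the larger α, the nickel alloy tends to over-contract; the plates restrain it, putting the nickel alloy in tension and the titanium alloy in compression. With no external load the two internal forces are equal and opposite, magnitude P.
Equating the net (thermal + elastic) strains gives |α₁ − α₂|·ΔT = P·[1/(A₁E₁) + 1/(A₂E₂)].
|α₁ − α₂|·ΔT = 3.4×10⁻⁶ × 116 = 0.0003944.
1/(A₁E₁) + 1/(A₂E₂) = 1/(1075×199×10³) + 1/(975×109×10³) = 1.408×10⁻⁸ N⁻¹.
P = 0.0003944 / 1.408×10⁻⁸ = 28000 N = 28 kN.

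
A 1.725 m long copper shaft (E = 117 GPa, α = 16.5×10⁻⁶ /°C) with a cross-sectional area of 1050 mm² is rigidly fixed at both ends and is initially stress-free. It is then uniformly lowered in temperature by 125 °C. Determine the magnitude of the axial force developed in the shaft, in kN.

The ends cannot move, so σ = EαΔT = 117×10³ × 16.5×10⁻⁶ × 125 = 241.3 MPa.
Then P = σA = 241.3 × 1050 mm² = 253.4 kN, tensile.

P ≈ 253 kN (tensile)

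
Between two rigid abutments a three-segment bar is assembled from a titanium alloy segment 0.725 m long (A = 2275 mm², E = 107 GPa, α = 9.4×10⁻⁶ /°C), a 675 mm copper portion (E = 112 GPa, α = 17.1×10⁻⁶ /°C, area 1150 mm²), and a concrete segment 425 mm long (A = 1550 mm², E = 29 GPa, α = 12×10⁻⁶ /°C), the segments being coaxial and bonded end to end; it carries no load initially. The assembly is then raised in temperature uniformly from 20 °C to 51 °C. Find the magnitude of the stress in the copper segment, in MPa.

σ ≈ 35.8 MPa (compressive)

Free thermal expansion of the whole bar: Σ αᵢΔT Lᵢ = 9.4×10⁻⁶×31×725 + 17.1×10⁻⁶×31×675 + 12×10⁻⁶×31×425 = 0.7272 mm.
The walls prevent any net length change, so an axial force P (same in every segment) develops. Compatibility: P · Σ Lᵢ/(AᵢEᵢ) = δ_free.
Σ Lᵢ/(AᵢEᵢ) = 725/(2275×107×10³) + 675/(1150×112×10³) + 425/(1550×29×10³) = 1.767×10⁻⁵ mm/N.
Hence P = δ_free / Σ(L/AE) = 0.7272/1.767×10⁻⁵ = 41.14 kN (compressive).
σ_{copper} = P / A = 41140 / 1150 = 35.78 MPa.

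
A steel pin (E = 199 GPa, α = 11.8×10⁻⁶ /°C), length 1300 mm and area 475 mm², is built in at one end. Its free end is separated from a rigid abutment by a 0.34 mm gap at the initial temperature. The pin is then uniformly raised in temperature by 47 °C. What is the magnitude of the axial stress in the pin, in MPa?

σ ≈ 58.3 MPa (compressive)

Free thermal elongation = αΔT L = 11.8×10⁻⁶ × 47 × 1300 = 0.721 mm.
After closing the 0.34 mm clearance, 0.721 − 0.34 = 0.381 mm of expansion remains to be suppressed by the wall.
So σ = E(δ_free − g)/L = 199×10³ × 0.381/1300 = 58.32 MPa.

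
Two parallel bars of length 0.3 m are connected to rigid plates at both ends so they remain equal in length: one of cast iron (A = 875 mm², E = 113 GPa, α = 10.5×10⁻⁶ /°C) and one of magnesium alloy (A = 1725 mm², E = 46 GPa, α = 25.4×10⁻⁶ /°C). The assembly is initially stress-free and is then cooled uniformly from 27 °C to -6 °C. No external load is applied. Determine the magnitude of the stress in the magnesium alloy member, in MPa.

The magnesium alloy has the larger α, so on cooling it would change length more than the cast iron if both were free. The rigid plates force a common final length, so the magnesium alloy is put into tension and the cast iron into compression, with equal and opposite forces P (no external load).
Equating the net (thermal + elastic) strains gives |α₁ − α₂|·ΔT = P·[1/(A₁E₁) + 1/(A₂E₂)].
|α₁ − α₂|·ΔT = 14.9×10⁻⁶ × 33 = 0.0004917.
1/(A₁E₁) + 1/(A₂E₂) = 1/(875×113×10³) + 1/(1725×46×10³) = 2.272×10⁻⁸ N⁻¹.
So P = 0.0004917 / 2.272×10⁻⁸ = 21.65 kN.
σ_{magnesium alloy} = P/A₂ = 21650/1725 = 12.55 MPa, tensile.

σ ≈ 12.5 MPa (tensile)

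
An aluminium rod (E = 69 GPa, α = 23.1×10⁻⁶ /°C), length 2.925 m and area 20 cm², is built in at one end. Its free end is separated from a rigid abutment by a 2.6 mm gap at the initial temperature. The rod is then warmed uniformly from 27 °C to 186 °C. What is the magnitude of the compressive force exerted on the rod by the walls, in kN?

If the wall were absent the rod would grow by αΔT L = 23.1×10⁻⁶ × 159 × 2925 = 10.74 mm.
After closing the 2.6 mm clearance, 10.74 − 2.6 = 8.143 mm of expansion remains to be suppressed by the wall.
So σ = E(δ_free − g)/L = 69×10³ × 8.143/2925 = 192.1 MPa.
P = σA = 192.1 × 2000 = 384.2 kN.

P ≈ 384 kN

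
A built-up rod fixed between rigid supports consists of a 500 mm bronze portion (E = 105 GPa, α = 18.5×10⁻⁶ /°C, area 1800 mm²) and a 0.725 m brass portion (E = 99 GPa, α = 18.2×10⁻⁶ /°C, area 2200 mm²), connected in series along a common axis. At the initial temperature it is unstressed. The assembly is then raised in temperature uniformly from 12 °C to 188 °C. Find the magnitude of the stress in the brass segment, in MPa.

σ ≈ 301 MPa (compressive)

If the supports were absent, the total length change would be Σ αᵢΔT Lᵢ = 18.5×10⁻⁶×176×500 + 18.2×10⁻⁶×176×725 = 3.95 mm.
The walls prevent any net length change, so an axial force P (same in every segment) develops. Compatibility: P · Σ Lᵢ/(AᵢEᵢ) = δ_free.
The series flexibility is Σ Lᵢ/(AᵢEᵢ) = 500/(1800×105×10³) + 725/(2200×99×10³) = 5.974×10⁻⁶ mm/N.
Hence P = δ_free / Σ(L/AE) = 3.95/5.974×10⁻⁶ = 661.2 kN (compressive).
σ_{brass} = P / A = 661200 / 2200 = 300.6 MPa.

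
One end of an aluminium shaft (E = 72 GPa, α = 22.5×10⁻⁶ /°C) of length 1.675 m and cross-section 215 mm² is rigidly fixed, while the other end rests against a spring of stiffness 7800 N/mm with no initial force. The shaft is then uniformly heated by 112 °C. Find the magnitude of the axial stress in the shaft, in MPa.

The unrestrained thermal change is αΔT L = 22.5×10⁻⁶ × 112 × 1675 = 4.221 mm.
Let P be the compressive force at the spring. The shaft shortens elastically by PL/(AE) and the spring compresses by P/k; together these equal δ_free.
P [ L/(AE) + 1/k ] = δ_free → P [ 1675/(215×72×10³) + 1/(7800) ] = 4.221.
P = 4.221 / 0.0002364 = 17850 N.
σ = P/A = 17850/215 = 83.04 MPa.

σ ≈ 83 MPa (compressive)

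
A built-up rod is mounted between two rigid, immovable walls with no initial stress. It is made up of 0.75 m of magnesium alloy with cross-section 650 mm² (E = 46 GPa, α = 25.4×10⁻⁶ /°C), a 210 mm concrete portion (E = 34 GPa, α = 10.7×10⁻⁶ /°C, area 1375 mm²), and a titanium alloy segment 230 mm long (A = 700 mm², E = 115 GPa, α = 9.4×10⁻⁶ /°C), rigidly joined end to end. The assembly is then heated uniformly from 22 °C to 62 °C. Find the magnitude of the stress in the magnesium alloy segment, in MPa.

σ ≈ 44.5 MPa (compressive)

Free thermal expansion of the whole bar: Σ αᵢΔT Lᵢ = 25.4×10⁻⁶×40×750 + 10.7×10⁻⁶×40×210 + 9.4×10⁻⁶×40×230 = 0.9384 mm.
The walls prevent any net length change, so an axial force P (same in every segment) develops. Compatibility: P · Σ Lᵢ/(AᵢEᵢ) = δ_free.
Σ Lᵢ/(AᵢEᵢ) = 750/(650×46×10³) + 210/(1375×34×10³) + 230/(700×115×10³) = 3.243×10⁻⁵ mm/N.
P = 0.9384 / 3.243×10⁻⁵ = 28930 N = 28.93 kN, compressive.
σ_{magnesium alloy} = P / A = 28930 / 650 = 44.51 MPa.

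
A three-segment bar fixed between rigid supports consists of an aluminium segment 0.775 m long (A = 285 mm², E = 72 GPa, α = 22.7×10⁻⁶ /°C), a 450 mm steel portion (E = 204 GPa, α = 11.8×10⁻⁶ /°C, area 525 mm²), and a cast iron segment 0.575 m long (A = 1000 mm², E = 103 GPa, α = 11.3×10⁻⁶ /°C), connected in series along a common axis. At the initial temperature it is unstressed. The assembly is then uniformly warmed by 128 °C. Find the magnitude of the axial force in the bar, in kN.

P ≈ 79.1 kN (compressive)

If the supports were absent, the total length change would be Σ αᵢΔT Lᵢ = 22.7×10⁻⁶×128×775 + 11.8×10⁻⁶×128×450 + 11.3×10⁻⁶×128×575 = 3.763 mm.
Since the ends are fixed, an axial force P builds up, equal in every segment, with P · Σ Lᵢ/(AᵢEᵢ) = δ_free.
Σ Lᵢ/(AᵢEᵢ) = 775/(285×72×10³) + 450/(525×204×10³) + 575/(1000×103×10³) = 4.755×10⁻⁵ mm/N.
P = 3.763 / 4.755×10⁻⁵ = 79140 N = 79.14 kN, compressive.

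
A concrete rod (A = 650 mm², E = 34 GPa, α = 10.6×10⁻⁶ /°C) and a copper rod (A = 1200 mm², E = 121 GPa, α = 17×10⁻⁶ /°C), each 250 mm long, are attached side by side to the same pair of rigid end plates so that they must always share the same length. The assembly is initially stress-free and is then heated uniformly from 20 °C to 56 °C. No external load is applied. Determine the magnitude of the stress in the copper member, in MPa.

The copper has the larger α, so on heating it would change length more than the concrete if both were free. The rigid plates force a common final length, so the copper is put into compression and the concrete into tension, with equal and opposite forces P (no external load).
Compatibility of the two members (thermal + elastic change equal): (α₁ − α₂)ΔT = P·[1/(A₁E₁) + 1/(A₂E₂)].
|α₁ − α₂|·ΔT = 6.4×10⁻⁶ × 36 = 0.0002304.
1/(A₁E₁) + 1/(A₂E₂) = 1/(650×34×10³) + 1/(1200×121×10³) = 5.214×10⁻⁸ N⁻¹.
So P = 0.0002304 / 5.214×10⁻⁸ = 4.419 kN.
σ_{copper} = P/A₂ = 4419/1200 = 3.683 MPa, compressive.

σ ≈ 3.68 MPa (compressive)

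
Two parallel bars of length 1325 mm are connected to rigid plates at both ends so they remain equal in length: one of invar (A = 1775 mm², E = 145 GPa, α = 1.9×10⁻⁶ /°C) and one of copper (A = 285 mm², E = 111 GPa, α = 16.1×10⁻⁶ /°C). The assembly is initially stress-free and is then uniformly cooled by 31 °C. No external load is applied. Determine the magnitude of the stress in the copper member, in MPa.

σ ≈ 43.5 MPa (tensile)

Equilibrium of a rigid end plate with no external load gives equal and opposite internal forces ±P in the two members. Since α_{copper} > α_{invar}, cooling drives the copper into tension and the invar into compression.
Setting the final lengths equal and cancelling L: (α₁ − α₂)ΔT = P/(A₁E₁) + P/(A₂E₂).
|α₁ − α₂|·ΔT = 14.2×10⁻⁶ × 31 = 0.0004402.
1/(A₁E₁) + 1/(A₂E₂) = 1/(1775×145×10³) + 1/(285×111×10³) = 3.55×10⁻⁸ N⁻¹.
P = 0.0004402 / 3.55×10⁻⁸ = 12400 N = 12.4 kN.
σ_{copper} = P/A₂ = 12400/285 = 43.51 MPa, tensile.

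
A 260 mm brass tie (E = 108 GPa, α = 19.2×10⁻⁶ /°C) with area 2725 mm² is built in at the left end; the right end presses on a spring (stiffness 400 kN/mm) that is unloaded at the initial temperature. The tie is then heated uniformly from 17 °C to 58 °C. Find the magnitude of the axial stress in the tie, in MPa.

The unrestrained thermal change is αΔT L = 19.2×10⁻⁶ × 41 × 260 = 0.2047 mm.
With a force P in the spring, the elastic change of the tie is PL/(AE) and that of the spring is P/k; compatibility requires their sum to equal δ_free.
So P = δ_free / [L/(AE) + 1/k] = 0.2047 / [ 260/(2725×108×10³) + 1/(400×10³) ].
P = 0.2047 / 3.383×10⁻⁶ = 60490 N.
σ = P/A = 60490/2725 = 22.2 MPa.

σ ≈ 22.2 MPa (compressive)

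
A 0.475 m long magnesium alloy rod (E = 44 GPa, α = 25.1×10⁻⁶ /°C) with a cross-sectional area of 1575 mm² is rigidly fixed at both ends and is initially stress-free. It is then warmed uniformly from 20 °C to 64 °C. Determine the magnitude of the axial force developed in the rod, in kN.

Full restraint means ε = 0, so the stress is σ = EαΔT = 44×10³ × 25.1×10⁻⁶ × 44 = 48.59 MPa.
Axial force P = σA = 48.59 × 1575 = 76530 N = 76.53 kN, compressive.

P ≈ 76.5 kN (compressive)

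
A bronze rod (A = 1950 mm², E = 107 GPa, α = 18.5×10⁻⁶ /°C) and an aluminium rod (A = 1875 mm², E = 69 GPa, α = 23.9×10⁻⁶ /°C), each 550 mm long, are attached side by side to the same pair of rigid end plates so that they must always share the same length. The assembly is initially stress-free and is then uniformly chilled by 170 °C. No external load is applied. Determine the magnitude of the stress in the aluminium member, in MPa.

σ ≈ 39.1 MPa (tensile)

Both members must finish at the same length. With the larger α, the aluminium tends to over-contract; the plates restrain it, putting the aluminium in tension and the bronze in compression. With no external load the two internal forces are equal and opposite, magnitude P.
Equating the net (thermal + elastic) strains gives |α₁ − α₂|·ΔT = P·[1/(A₁E₁) + 1/(A₂E₂)].
|α₁ − α₂|·ΔT = 5.4×10⁻⁶ × 170 = 0.000918.
1/(A₁E₁) + 1/(A₂E₂) = 1/(1950×107×10³) + 1/(1875×69×10³) = 1.252×10⁻⁸ N⁻¹.
So P = 0.000918 / 1.252×10⁻⁸ = 73.31 kN.
σ_{aluminium} = P/A₂ = 73310/1875 = 39.1 MPa, tensile.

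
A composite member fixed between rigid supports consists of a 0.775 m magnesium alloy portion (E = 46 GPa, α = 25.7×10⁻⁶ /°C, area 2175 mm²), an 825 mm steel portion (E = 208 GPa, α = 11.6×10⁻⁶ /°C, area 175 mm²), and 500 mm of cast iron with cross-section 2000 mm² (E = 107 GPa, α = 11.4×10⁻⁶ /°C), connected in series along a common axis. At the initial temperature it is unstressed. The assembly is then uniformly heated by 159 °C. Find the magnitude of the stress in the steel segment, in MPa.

σ ≈ 976 MPa (compressive)

With the walls removed the bar would change length by δ_free = Σ αᵢΔT Lᵢ = 25.7×10⁻⁶×159×775 + 11.6×10⁻⁶×159×825 + 11.4×10⁻⁶×159×500 = 5.595 mm.
Since the ends are fixed, an axial force P builds up, equal in every segment, with P · Σ Lᵢ/(AᵢEᵢ) = δ_free.
Σ Lᵢ/(AᵢEᵢ) = 775/(2175×46×10³) + 825/(175×208×10³) + 500/(2000×107×10³) = 3.275×10⁻⁵ mm/N.
Hence P = δ_free / Σ(L/AE) = 5.595/3.275×10⁻⁵ = 170.8 kN (compressive).
σ_{steel} = P / A = 170800 / 175 = 976.3 MPa.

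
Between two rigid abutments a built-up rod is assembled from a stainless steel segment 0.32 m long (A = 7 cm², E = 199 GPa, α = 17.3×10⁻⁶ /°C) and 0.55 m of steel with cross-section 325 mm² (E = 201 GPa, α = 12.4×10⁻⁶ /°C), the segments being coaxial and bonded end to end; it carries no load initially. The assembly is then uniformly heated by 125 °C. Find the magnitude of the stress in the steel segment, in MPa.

σ ≈ 443 MPa (compressive)

If the supports were absent, the total length change would be Σ αᵢΔT Lᵢ = 17.3×10⁻⁶×125×320 + 12.4×10⁻⁶×125×550 = 1.544 mm.
The walls prevent any net length change, so an axial force P (same in every segment) develops. Compatibility: P · Σ Lᵢ/(AᵢEᵢ) = δ_free.
The series flexibility is Σ Lᵢ/(AᵢEᵢ) = 320/(700×199×10³) + 550/(325×201×10³) = 1.072×10⁻⁵ mm/N.
Hence P = δ_free / Σ(L/AE) = 1.544/1.072×10⁻⁵ = 144.1 kN (compressive).
σ_{steel} = P / A = 144100 / 325 = 443.5 MPa.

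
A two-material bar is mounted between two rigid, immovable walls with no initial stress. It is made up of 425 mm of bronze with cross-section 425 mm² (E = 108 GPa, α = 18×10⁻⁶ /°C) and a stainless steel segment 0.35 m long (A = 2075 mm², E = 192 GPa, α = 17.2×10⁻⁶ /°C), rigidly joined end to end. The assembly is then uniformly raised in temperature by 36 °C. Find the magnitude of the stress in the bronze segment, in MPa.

Free thermal expansion of the whole bar: Σ αᵢΔT Lᵢ = 18×10⁻⁶×36×425 + 17.2×10⁻⁶×36×350 = 0.4921 mm.
The walls prevent any net length change, so an axial force P (same in every segment) develops. Compatibility: P · Σ Lᵢ/(AᵢEᵢ) = δ_free.
The series flexibility is Σ Lᵢ/(AᵢEᵢ) = 425/(425×108×10³) + 350/(2075×192×10³) = 1.014×10⁻⁵ mm/N.
P = 0.4921 / 1.014×10⁻⁵ = 48540 N = 48.54 kN, compressive.
σ_{bronze} = P / A = 48540 / 425 = 114.2 MPa.

σ ≈ 114 MPa (compressive)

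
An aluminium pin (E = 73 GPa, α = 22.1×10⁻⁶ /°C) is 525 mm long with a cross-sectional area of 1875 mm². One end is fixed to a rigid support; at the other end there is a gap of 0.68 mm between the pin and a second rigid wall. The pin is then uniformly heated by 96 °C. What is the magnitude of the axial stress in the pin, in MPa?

Free thermal elongation = αΔT L = 22.1×10⁻⁶ × 96 × 525 = 1.114 mm.
After closing the 0.68 mm clearance, 1.114 − 0.68 = 0.4338 mm of expansion remains to be suppressed by the wall.
So σ = E(δ_free − g)/L = 73×10³ × 0.4338/525 = 60.32 MPa.

σ ≈ 60.3 MPa (compressive)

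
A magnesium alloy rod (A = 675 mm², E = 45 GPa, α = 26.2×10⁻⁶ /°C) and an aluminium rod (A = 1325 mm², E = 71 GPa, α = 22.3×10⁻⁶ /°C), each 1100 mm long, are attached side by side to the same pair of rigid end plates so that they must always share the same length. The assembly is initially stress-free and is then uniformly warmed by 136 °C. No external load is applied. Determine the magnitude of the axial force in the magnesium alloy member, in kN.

P ≈ 12.2 kN (compressive in the magnesium alloy)

Equilibrium of a rigid end plate with no external load gives equal and opposite internal forces ±P in the two members. Since α_{magnesium alloy} > α_{aluminium}, heating drives the magnesium alloy into compression and the aluminium into tension.
Compatibility of the two members (thermal + elastic change equal): (α₁ − α₂)ΔT = P·[1/(A₁E₁) + 1/(A₂E₂)].
|α₁ − α₂|·ΔT = 3.9×10⁻⁶ × 136 = 0.0005304.
1/(A₁E₁) + 1/(A₂E₂) = 1/(675×45×10³) + 1/(1325×71×10³) = 4.355×10⁻⁸ N⁻¹.
P = 0.0005304 / 4.355×10⁻⁸ = 12180 N = 12.18 kN.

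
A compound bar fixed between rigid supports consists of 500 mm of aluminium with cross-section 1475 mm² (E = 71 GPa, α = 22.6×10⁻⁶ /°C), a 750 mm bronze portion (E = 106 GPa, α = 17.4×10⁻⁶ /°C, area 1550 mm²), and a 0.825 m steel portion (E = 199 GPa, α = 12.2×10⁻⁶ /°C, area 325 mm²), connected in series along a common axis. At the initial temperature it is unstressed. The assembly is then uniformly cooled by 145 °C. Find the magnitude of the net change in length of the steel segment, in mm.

|ΔL| ≈ 1.42 mm

With the walls removed the bar would change length by δ_free = Σ αᵢΔT Lᵢ = 22.6×10⁻⁶×145×500 + 17.4×10⁻⁶×145×750 + 12.2×10⁻⁶×145×825 = 4.99 mm.
The walls prevent any net length change, so an axial force P (same in every segment) develops. Compatibility: P · Σ Lᵢ/(AᵢEᵢ) = δ_free.
The series flexibility is Σ Lᵢ/(AᵢEᵢ) = 500/(1475×71×10³) + 750/(1550×106×10³) + 825/(325×199×10³) = 2.21×10⁻⁵ mm/N.
P = 4.99 / 2.21×10⁻⁵ = 225800 N = 225.8 kN, tensile.
For the steel segment, free thermal change = 12.2×10⁻⁶×145×825 = 1.459 mm and elastic change from P = 225800×825/(325×199×10³) = 2.881 mm; these oppose, so the net change is 1.42 mm (segment lengthens).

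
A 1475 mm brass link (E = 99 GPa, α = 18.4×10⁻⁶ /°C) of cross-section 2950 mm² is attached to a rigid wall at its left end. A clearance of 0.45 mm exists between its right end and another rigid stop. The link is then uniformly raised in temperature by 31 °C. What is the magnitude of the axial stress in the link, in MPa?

Free thermal elongation = αΔT L = 18.4×10⁻⁶ × 31 × 1475 = 0.8413 mm.
This exceeds the 0.45 mm gap, so the wall pushes back. The portion of expansion that must be recovered elastically is δ_free − gap = 0.8413 − 0.45 = 0.3913 mm.
So σ = E(δ_free − g)/L = 99×10³ × 0.3913/1475 = 26.27 MPa.

σ ≈ 26.3 MPa (compressive)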